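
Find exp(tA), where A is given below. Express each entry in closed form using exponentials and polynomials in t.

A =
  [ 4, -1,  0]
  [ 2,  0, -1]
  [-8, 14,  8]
e^{tA} =
  [-t^2*exp(4*t) + exp(4*t), 2*t^2*exp(4*t) - t*exp(4*t), t^2*exp(4*t)/2]
  [2*t*exp(4*t), -4*t*exp(4*t) + exp(4*t), -t*exp(4*t)]
  [-2*t^2*exp(4*t) - 8*t*exp(4*t), 4*t^2*exp(4*t) + 14*t*exp(4*t), t^2*exp(4*t) + 4*t*exp(4*t) + exp(4*t)]

Strategy: write A = P · J · P⁻¹ where J is a Jordan canonical form, so e^{tA} = P · e^{tJ} · P⁻¹, and e^{tJ} can be computed block-by-block.

A has Jordan form
J =
  [4, 1, 0]
  [0, 4, 1]
  [0, 0, 4]
(up to reordering of blocks).

Per-block formulas:
  For a 3×3 Jordan block J_3(4): exp(t · J_3(4)) = e^(4t)·(I + t·N + (t^2/2)·N^2), where N is the 3×3 nilpotent shift.

After assembling e^{tJ} and conjugating by P, we get:

e^{tA} =
  [-t^2*exp(4*t) + exp(4*t), 2*t^2*exp(4*t) - t*exp(4*t), t^2*exp(4*t)/2]
  [2*t*exp(4*t), -4*t*exp(4*t) + exp(4*t), -t*exp(4*t)]
  [-2*t^2*exp(4*t) - 8*t*exp(4*t), 4*t^2*exp(4*t) + 14*t*exp(4*t), t^2*exp(4*t) + 4*t*exp(4*t) + exp(4*t)]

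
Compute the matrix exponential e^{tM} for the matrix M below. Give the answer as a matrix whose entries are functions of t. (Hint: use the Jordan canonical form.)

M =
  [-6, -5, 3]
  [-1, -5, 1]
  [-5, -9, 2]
e^{tM} =
  [-t^2*exp(-3*t)/2 - 3*t*exp(-3*t) + exp(-3*t), -t^2*exp(-3*t) - 5*t*exp(-3*t), t^2*exp(-3*t)/2 + 3*t*exp(-3*t)]
  [-t*exp(-3*t), -2*t*exp(-3*t) + exp(-3*t), t*exp(-3*t)]
  [-t^2*exp(-3*t)/2 - 5*t*exp(-3*t), -t^2*exp(-3*t) - 9*t*exp(-3*t), t^2*exp(-3*t)/2 + 5*t*exp(-3*t) + exp(-3*t)]

Strategy: write M = P · J · P⁻¹ where J is a Jordan canonical form, so e^{tM} = P · e^{tJ} · P⁻¹, and e^{tJ} can be computed block-by-block.

M has Jordan form
J =
  [-3,  1,  0]
  [ 0, -3,  1]
  [ 0,  0, -3]
(up to reordering of blocks).

Per-block formulas:
  For a 3×3 Jordan block J_3(-3): exp(t · J_3(-3)) = e^(-3t)·(I + t·N + (t^2/2)·N^2), where N is the 3×3 nilpotent shift.

After assembling e^{tJ} and conjugating by P, we get:

e^{tM} =
  [-t^2*exp(-3*t)/2 - 3*t*exp(-3*t) + exp(-3*t), -t^2*exp(-3*t) - 5*t*exp(-3*t), t^2*exp(-3*t)/2 + 3*t*exp(-3*t)]
  [-t*exp(-3*t), -2*t*exp(-3*t) + exp(-3*t), t*exp(-3*t)]
  [-t^2*exp(-3*t)/2 - 5*t*exp(-3*t), -t^2*exp(-3*t) - 9*t*exp(-3*t), t^2*exp(-3*t)/2 + 5*t*exp(-3*t) + exp(-3*t)]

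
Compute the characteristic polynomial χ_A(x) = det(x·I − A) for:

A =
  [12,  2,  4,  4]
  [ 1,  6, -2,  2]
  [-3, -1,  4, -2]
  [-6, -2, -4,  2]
x^4 - 24*x^3 + 216*x^2 - 864*x + 1296

Expanding det(x·I − A) (e.g. by cofactor expansion or by noting that A is similar to its Jordan form J, which has the same characteristic polynomial as A) gives
  χ_A(x) = x^4 - 24*x^3 + 216*x^2 - 864*x + 1296
which factors as (x - 6)^4. The eigenvalues (with algebraic multiplicities) are λ = 6 with multiplicity 4.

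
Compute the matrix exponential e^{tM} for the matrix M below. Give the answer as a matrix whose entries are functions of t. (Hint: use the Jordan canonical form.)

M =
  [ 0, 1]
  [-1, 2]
e^{tM} =
  [-t*exp(t) + exp(t), t*exp(t)]
  [-t*exp(t), t*exp(t) + exp(t)]

Strategy: write M = P · J · P⁻¹ where J is a Jordan canonical form, so e^{tM} = P · e^{tJ} · P⁻¹, and e^{tJ} can be computed block-by-block.

M has Jordan form
J =
  [1, 1]
  [0, 1]
(up to reordering of blocks).

Per-block formulas:
  For a 2×2 Jordan block J_2(1): exp(t · J_2(1)) = e^(1t)·(I + t·N), where N is the 2×2 nilpotent shift.

After assembling e^{tJ} and conjugating by P, we get:

e^{tM} =
  [-t*exp(t) + exp(t), t*exp(t)]
  [-t*exp(t), t*exp(t) + exp(t)]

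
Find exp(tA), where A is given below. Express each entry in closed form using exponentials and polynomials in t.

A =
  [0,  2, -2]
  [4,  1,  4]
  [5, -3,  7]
e^{tA} =
  [4*t*exp(3*t) - 6*exp(3*t) + 7*exp(2*t), -2*t*exp(3*t) + 4*exp(3*t) - 4*exp(2*t), 4*t*exp(3*t) - 6*exp(3*t) + 6*exp(2*t)]
  [4*t*exp(3*t), -2*t*exp(3*t) + exp(3*t), 4*t*exp(3*t)]
  [-2*t*exp(3*t) + 7*exp(3*t) - 7*exp(2*t), t*exp(3*t) - 4*exp(3*t) + 4*exp(2*t), -2*t*exp(3*t) + 7*exp(3*t) - 6*exp(2*t)]

Strategy: write A = P · J · P⁻¹ where J is a Jordan canonical form, so e^{tA} = P · e^{tJ} · P⁻¹, and e^{tJ} can be computed block-by-block.

A has Jordan form
J =
  [2, 0, 0]
  [0, 3, 1]
  [0, 0, 3]
(up to reordering of blocks).

Per-block formulas:
  For a 2×2 Jordan block J_2(3): exp(t · J_2(3)) = e^(3t)·(I + t·N), where N is the 2×2 nilpotent shift.
  For a 1×1 block at λ = 2: exp(t · [2]) = [e^(2t)].

After assembling e^{tJ} and conjugating by P, we get:

e^{tA} =
  [4*t*exp(3*t) - 6*exp(3*t) + 7*exp(2*t), -2*t*exp(3*t) + 4*exp(3*t) - 4*exp(2*t), 4*t*exp(3*t) - 6*exp(3*t) + 6*exp(2*t)]
  [4*t*exp(3*t), -2*t*exp(3*t) + exp(3*t), 4*t*exp(3*t)]
  [-2*t*exp(3*t) + 7*exp(3*t) - 7*exp(2*t), t*exp(3*t) - 4*exp(3*t) + 4*exp(2*t), -2*t*exp(3*t) + 7*exp(3*t) - 6*exp(2*t)]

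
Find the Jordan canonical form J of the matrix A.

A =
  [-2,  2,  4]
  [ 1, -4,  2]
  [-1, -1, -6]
J_3(-4)

The characteristic polynomial is
  det(x·I − A) = x^3 + 12*x^2 + 48*x + 64 = (x + 4)^3

Eigenvalues and multiplicities (the geometric multiplicity of λ is n − rank(A − λI), which equals the number of Jordan blocks for λ):
  λ = -4: algebraic multiplicity = 3, geometric multiplicity = 1

Determining the block sizes for each eigenvalue:
  λ = -4: one block (gm = 1), so the single block has size am = 3 → block sizes [3]

Assembling the blocks gives a Jordan form
J =
  [-4,  1,  0]
  [ 0, -4,  1]
  [ 0,  0, -4]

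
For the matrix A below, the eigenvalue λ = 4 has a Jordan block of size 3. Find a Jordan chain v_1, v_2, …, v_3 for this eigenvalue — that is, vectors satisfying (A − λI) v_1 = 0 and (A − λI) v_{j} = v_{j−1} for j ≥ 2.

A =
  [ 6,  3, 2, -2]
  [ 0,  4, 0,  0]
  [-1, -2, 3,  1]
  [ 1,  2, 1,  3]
A Jordan chain for λ = 4 of length 3:
v_1 = (-2, 0, 1, -1)ᵀ
v_2 = (3, 0, -2, 2)ᵀ
v_3 = (0, 1, 0, 0)ᵀ

Let N = A − (4)·I. We want v_3 with N^3 v_3 = 0 but N^2 v_3 ≠ 0; then v_{j-1} := N · v_j for j = 3, …, 2.

Pick v_3 = (0, 1, 0, 0)ᵀ.
Then v_2 = N · v_3 = (3, 0, -2, 2)ᵀ.
Then v_1 = N · v_2 = (-2, 0, 1, -1)ᵀ.

Sanity check: (A − (4)·I) v_1 = (0, 0, 0, 0)ᵀ = 0. ✓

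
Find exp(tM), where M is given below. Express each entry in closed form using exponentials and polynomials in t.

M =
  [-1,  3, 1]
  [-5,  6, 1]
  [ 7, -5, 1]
e^{tM} =
  [t^2*exp(2*t)/2 - 3*t*exp(2*t) + exp(2*t), -t^2*exp(2*t) + 3*t*exp(2*t), -t^2*exp(2*t)/2 + t*exp(2*t)]
  [t^2*exp(2*t) - 5*t*exp(2*t), -2*t^2*exp(2*t) + 4*t*exp(2*t) + exp(2*t), -t^2*exp(2*t) + t*exp(2*t)]
  [-3*t^2*exp(2*t)/2 + 7*t*exp(2*t), 3*t^2*exp(2*t) - 5*t*exp(2*t), 3*t^2*exp(2*t)/2 - t*exp(2*t) + exp(2*t)]

Strategy: write M = P · J · P⁻¹ where J is a Jordan canonical form, so e^{tM} = P · e^{tJ} · P⁻¹, and e^{tJ} can be computed block-by-block.

M has Jordan form
J =
  [2, 1, 0]
  [0, 2, 1]
  [0, 0, 2]
(up to reordering of blocks).

Per-block formulas:
  For a 3×3 Jordan block J_3(2): exp(t · J_3(2)) = e^(2t)·(I + t·N + (t^2/2)·N^2), where N is the 3×3 nilpotent shift.

After assembling e^{tJ} and conjugating by P, we get:

e^{tM} =
  [t^2*exp(2*t)/2 - 3*t*exp(2*t) + exp(2*t), -t^2*exp(2*t) + 3*t*exp(2*t), -t^2*exp(2*t)/2 + t*exp(2*t)]
  [t^2*exp(2*t) - 5*t*exp(2*t), -2*t^2*exp(2*t) + 4*t*exp(2*t) + exp(2*t), -t^2*exp(2*t) + t*exp(2*t)]
  [-3*t^2*exp(2*t)/2 + 7*t*exp(2*t), 3*t^2*exp(2*t) - 5*t*exp(2*t), 3*t^2*exp(2*t)/2 - t*exp(2*t) + exp(2*t)]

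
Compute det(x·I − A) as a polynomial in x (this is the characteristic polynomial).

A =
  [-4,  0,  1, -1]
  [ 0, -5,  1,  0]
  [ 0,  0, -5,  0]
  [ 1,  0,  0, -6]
x^4 + 20*x^3 + 150*x^2 + 500*x + 625

Expanding det(x·I − A) (e.g. by cofactor expansion or by noting that A is similar to its Jordan form J, which has the same characteristic polynomial as A) gives
  χ_A(x) = x^4 + 20*x^3 + 150*x^2 + 500*x + 625
which factors as (x + 5)^4. The eigenvalues (with algebraic multiplicities) are λ = -5 with multiplicity 4.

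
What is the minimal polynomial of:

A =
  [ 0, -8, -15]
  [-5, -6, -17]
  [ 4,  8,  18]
x^3 - 12*x^2 + 48*x - 64

The characteristic polynomial is χ_A(x) = (x - 4)^3, so the eigenvalues are known. The minimal polynomial is
  m_A(x) = Π_λ (x − λ)^{k_λ}
where k_λ is the size of the *largest* Jordan block for λ (equivalently, the smallest k with (A − λI)^k v = 0 for every generalised eigenvector v of λ).

  λ = 4: largest Jordan block has size 3, contributing (x − 4)^3

So m_A(x) = (x - 4)^3 = x^3 - 12*x^2 + 48*x - 64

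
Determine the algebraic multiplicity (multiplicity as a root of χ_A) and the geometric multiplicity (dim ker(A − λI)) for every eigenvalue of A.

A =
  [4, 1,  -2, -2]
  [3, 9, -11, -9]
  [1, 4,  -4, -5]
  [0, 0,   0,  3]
λ = 3: alg = 4, geom = 2

Step 1 — factor the characteristic polynomial to read off the algebraic multiplicities:
  χ_A(x) = (x - 3)^4

Step 2 — compute geometric multiplicities via the rank-nullity identity g(λ) = n − rank(A − λI):
  rank(A − (3)·I) = 2, so dim ker(A − (3)·I) = n − 2 = 2

Summary:
  λ = 3: algebraic multiplicity = 4, geometric multiplicity = 2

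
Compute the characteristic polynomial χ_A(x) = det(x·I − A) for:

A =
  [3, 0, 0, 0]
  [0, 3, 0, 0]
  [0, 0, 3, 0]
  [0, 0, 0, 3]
x^4 - 12*x^3 + 54*x^2 - 108*x + 81

Expanding det(x·I − A) (e.g. by cofactor expansion or by noting that A is similar to its Jordan form J, which has the same characteristic polynomial as A) gives
  χ_A(x) = x^4 - 12*x^3 + 54*x^2 - 108*x + 81
which factors as (x - 3)^4. The eigenvalues (with algebraic multiplicities) are λ = 3 with multiplicity 4.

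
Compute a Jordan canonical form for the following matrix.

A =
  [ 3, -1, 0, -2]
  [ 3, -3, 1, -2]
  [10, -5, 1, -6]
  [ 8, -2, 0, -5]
J_3(-1) ⊕ J_1(-1)

The characteristic polynomial is
  det(x·I − A) = x^4 + 4*x^3 + 6*x^2 + 4*x + 1 = (x + 1)^4

Eigenvalues and multiplicities (the geometric multiplicity of λ is n − rank(A − λI), which equals the number of Jordan blocks for λ):
  λ = -1: algebraic multiplicity = 4, geometric multiplicity = 2

Determining the block sizes for each eigenvalue:
  λ = -1: with am = 4 and gm = 2, the partition is not yet determined (e.g. several partitions of 4 into 2 parts exist). Let N = A − (-1)·I. Computing rank(N^1) = 2, rank(N^2) = 1, rank(N^3) = 0; the number of blocks of size ≥ j is rank(N^{j−1}) − rank(N^j), giving [2, 1, 1]. So we have 1 block(s) of size 3, 1 block(s) of size 1 → block sizes [3, 1]

Assembling the blocks gives a Jordan form
J =
  [-1,  1,  0,  0]
  [ 0, -1,  1,  0]
  [ 0,  0, -1,  0]
  [ 0,  0,  0, -1]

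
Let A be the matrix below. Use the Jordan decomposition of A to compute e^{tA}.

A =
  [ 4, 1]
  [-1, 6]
e^{tA} =
  [-t*exp(5*t) + exp(5*t), t*exp(5*t)]
  [-t*exp(5*t), t*exp(5*t) + exp(5*t)]

Strategy: write A = P · J · P⁻¹ where J is a Jordan canonical form, so e^{tA} = P · e^{tJ} · P⁻¹, and e^{tJ} can be computed block-by-block.

A has Jordan form
J =
  [5, 1]
  [0, 5]
(up to reordering of blocks).

Per-block formulas:
  For a 2×2 Jordan block J_2(5): exp(t · J_2(5)) = e^(5t)·(I + t·N), where N is the 2×2 nilpotent shift.

After assembling e^{tJ} and conjugating by P, we get:

e^{tA} =
  [-t*exp(5*t) + exp(5*t), t*exp(5*t)]
  [-t*exp(5*t), t*exp(5*t) + exp(5*t)]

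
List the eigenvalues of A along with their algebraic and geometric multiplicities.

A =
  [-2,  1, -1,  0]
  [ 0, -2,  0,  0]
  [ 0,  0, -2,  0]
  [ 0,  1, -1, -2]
λ = -2: alg = 4, geom = 3

Step 1 — factor the characteristic polynomial to read off the algebraic multiplicities:
  χ_A(x) = (x + 2)^4

Step 2 — compute geometric multiplicities via the rank-nullity identity g(λ) = n − rank(A − λI):
  rank(A − (-2)·I) = 1, so dim ker(A − (-2)·I) = n − 1 = 3

Summary:
  λ = -2: algebraic multiplicity = 4, geometric multiplicity = 3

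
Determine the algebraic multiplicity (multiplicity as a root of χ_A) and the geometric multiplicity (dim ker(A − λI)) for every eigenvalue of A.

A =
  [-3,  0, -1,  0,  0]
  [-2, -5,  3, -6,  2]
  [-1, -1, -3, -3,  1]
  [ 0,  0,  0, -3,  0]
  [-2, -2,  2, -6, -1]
λ = -3: alg = 5, geom = 3

Step 1 — factor the characteristic polynomial to read off the algebraic multiplicities:
  χ_A(x) = (x + 3)^5

Step 2 — compute geometric multiplicities via the rank-nullity identity g(λ) = n − rank(A − λI):
  rank(A − (-3)·I) = 2, so dim ker(A − (-3)·I) = n − 2 = 3

Summary:
  λ = -3: algebraic multiplicity = 5, geometric multiplicity = 3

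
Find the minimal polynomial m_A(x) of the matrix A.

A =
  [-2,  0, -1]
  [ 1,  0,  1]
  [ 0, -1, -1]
x^3 + 3*x^2 + 3*x + 1

The characteristic polynomial is χ_A(x) = (x + 1)^3, so the eigenvalues are known. The minimal polynomial is
  m_A(x) = Π_λ (x − λ)^{k_λ}
where k_λ is the size of the *largest* Jordan block for λ (equivalently, the smallest k with (A − λI)^k v = 0 for every generalised eigenvector v of λ).

  λ = -1: largest Jordan block has size 3, contributing (x + 1)^3

So m_A(x) = (x + 1)^3 = x^3 + 3*x^2 + 3*x + 1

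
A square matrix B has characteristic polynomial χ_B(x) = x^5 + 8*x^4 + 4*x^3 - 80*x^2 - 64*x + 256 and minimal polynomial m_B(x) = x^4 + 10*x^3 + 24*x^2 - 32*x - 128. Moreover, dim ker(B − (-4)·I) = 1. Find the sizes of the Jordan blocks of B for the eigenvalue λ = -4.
Block sizes for λ = -4: [3]

Step 1 — from the characteristic polynomial, algebraic multiplicity of λ = -4 is 3. From dim ker(B − (-4)·I) = 1, there are exactly 1 Jordan blocks for λ = -4.
Step 2 — from the minimal polynomial, the factor (x + 4)^3 tells us the largest block for λ = -4 has size 3.
Step 3 — with total size 3, 1 blocks, and largest block 3, the block sizes (in nonincreasing order) are [3].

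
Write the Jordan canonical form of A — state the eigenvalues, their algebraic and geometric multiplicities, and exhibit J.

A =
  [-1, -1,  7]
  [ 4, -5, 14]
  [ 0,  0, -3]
J_2(-3) ⊕ J_1(-3)

The characteristic polynomial is
  det(x·I − A) = x^3 + 9*x^2 + 27*x + 27 = (x + 3)^3

Eigenvalues and multiplicities (the geometric multiplicity of λ is n − rank(A − λI), which equals the number of Jordan blocks for λ):
  λ = -3: algebraic multiplicity = 3, geometric multiplicity = 2

Determining the block sizes for each eigenvalue:
  λ = -3: 2 blocks summing to 3 forces exactly one block of size 2 and the rest size 1 → block sizes [2, 1]

Assembling the blocks gives a Jordan form
J =
  [-3,  1,  0]
  [ 0, -3,  0]
  [ 0,  0, -3]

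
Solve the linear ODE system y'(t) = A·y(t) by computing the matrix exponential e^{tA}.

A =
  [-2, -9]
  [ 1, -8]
e^{tA} =
  [3*t*exp(-5*t) + exp(-5*t), -9*t*exp(-5*t)]
  [t*exp(-5*t), -3*t*exp(-5*t) + exp(-5*t)]

Strategy: write A = P · J · P⁻¹ where J is a Jordan canonical form, so e^{tA} = P · e^{tJ} · P⁻¹, and e^{tJ} can be computed block-by-block.

A has Jordan form
J =
  [-5,  1]
  [ 0, -5]
(up to reordering of blocks).

Per-block formulas:
  For a 2×2 Jordan block J_2(-5): exp(t · J_2(-5)) = e^(-5t)·(I + t·N), where N is the 2×2 nilpotent shift.

After assembling e^{tJ} and conjugating by P, we get:

e^{tA} =
  [3*t*exp(-5*t) + exp(-5*t), -9*t*exp(-5*t)]
  [t*exp(-5*t), -3*t*exp(-5*t) + exp(-5*t)]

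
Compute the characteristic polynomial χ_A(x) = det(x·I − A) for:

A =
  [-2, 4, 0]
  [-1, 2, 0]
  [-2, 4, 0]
x^3

Expanding det(x·I − A) (e.g. by cofactor expansion or by noting that A is similar to its Jordan form J, which has the same characteristic polynomial as A) gives
  χ_A(x) = x^3
which factors as x^3. The eigenvalues (with algebraic multiplicities) are λ = 0 with multiplicity 3.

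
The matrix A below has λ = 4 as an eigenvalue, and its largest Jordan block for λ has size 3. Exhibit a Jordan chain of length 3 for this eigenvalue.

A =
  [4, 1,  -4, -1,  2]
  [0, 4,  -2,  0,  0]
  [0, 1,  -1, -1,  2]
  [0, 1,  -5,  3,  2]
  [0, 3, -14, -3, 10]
A Jordan chain for λ = 4 of length 3:
v_1 = (1, -2, 0, 0, 1)ᵀ
v_2 = (1, 0, 1, 1, 3)ᵀ
v_3 = (0, 1, 0, 0, 0)ᵀ

Let N = A − (4)·I. We want v_3 with N^3 v_3 = 0 but N^2 v_3 ≠ 0; then v_{j-1} := N · v_j for j = 3, …, 2.

Pick v_3 = (0, 1, 0, 0, 0)ᵀ.
Then v_2 = N · v_3 = (1, 0, 1, 1, 3)ᵀ.
Then v_1 = N · v_2 = (1, -2, 0, 0, 1)ᵀ.

Sanity check: (A − (4)·I) v_1 = (0, 0, 0, 0, 0)ᵀ = 0. ✓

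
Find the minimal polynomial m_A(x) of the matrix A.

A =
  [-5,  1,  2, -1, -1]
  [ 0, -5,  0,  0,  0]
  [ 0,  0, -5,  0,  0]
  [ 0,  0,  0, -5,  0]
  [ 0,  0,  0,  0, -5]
x^2 + 10*x + 25

The characteristic polynomial is χ_A(x) = (x + 5)^5, so the eigenvalues are known. The minimal polynomial is
  m_A(x) = Π_λ (x − λ)^{k_λ}
where k_λ is the size of the *largest* Jordan block for λ (equivalently, the smallest k with (A − λI)^k v = 0 for every generalised eigenvector v of λ).

  λ = -5: largest Jordan block has size 2, contributing (x + 5)^2

So m_A(x) = (x + 5)^2 = x^2 + 10*x + 25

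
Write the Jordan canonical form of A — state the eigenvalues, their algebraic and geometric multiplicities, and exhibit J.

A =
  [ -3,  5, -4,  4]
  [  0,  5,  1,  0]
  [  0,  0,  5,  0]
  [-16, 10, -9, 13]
J_3(5) ⊕ J_1(5)

The characteristic polynomial is
  det(x·I − A) = x^4 - 20*x^3 + 150*x^2 - 500*x + 625 = (x - 5)^4

Eigenvalues and multiplicities (the geometric multiplicity of λ is n − rank(A − λI), which equals the number of Jordan blocks for λ):
  λ = 5: algebraic multiplicity = 4, geometric multiplicity = 2

Determining the block sizes for each eigenvalue:
  λ = 5: with am = 4 and gm = 2, the partition is not yet determined (e.g. several partitions of 4 into 2 parts exist). Let N = A − (5)·I. Computing rank(N^1) = 2, rank(N^2) = 1, rank(N^3) = 0; the number of blocks of size ≥ j is rank(N^{j−1}) − rank(N^j), giving [2, 1, 1]. So we have 1 block(s) of size 3, 1 block(s) of size 1 → block sizes [3, 1]

Assembling the blocks gives a Jordan form
J =
  [5, 1, 0, 0]
  [0, 5, 1, 0]
  [0, 0, 5, 0]
  [0, 0, 0, 5]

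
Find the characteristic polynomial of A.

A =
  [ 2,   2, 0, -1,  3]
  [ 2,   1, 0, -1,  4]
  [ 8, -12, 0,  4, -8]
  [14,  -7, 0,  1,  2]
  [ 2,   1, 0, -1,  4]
x^5 - 8*x^4 + 16*x^3

Expanding det(x·I − A) (e.g. by cofactor expansion or by noting that A is similar to its Jordan form J, which has the same characteristic polynomial as A) gives
  χ_A(x) = x^5 - 8*x^4 + 16*x^3
which factors as x^3*(x - 4)^2. The eigenvalues (with algebraic multiplicities) are λ = 0 with multiplicity 3, λ = 4 with multiplicity 2.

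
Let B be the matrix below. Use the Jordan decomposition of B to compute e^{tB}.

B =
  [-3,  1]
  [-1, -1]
e^{tB} =
  [-t*exp(-2*t) + exp(-2*t), t*exp(-2*t)]
  [-t*exp(-2*t), t*exp(-2*t) + exp(-2*t)]

Strategy: write B = P · J · P⁻¹ where J is a Jordan canonical form, so e^{tB} = P · e^{tJ} · P⁻¹, and e^{tJ} can be computed block-by-block.

B has Jordan form
J =
  [-2,  1]
  [ 0, -2]
(up to reordering of blocks).

Per-block formulas:
  For a 2×2 Jordan block J_2(-2): exp(t · J_2(-2)) = e^(-2t)·(I + t·N), where N is the 2×2 nilpotent shift.

After assembling e^{tJ} and conjugating by P, we get:

e^{tB} =
  [-t*exp(-2*t) + exp(-2*t), t*exp(-2*t)]
  [-t*exp(-2*t), t*exp(-2*t) + exp(-2*t)]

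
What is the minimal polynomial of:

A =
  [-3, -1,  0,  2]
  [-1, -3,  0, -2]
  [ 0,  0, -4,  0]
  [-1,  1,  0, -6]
x^2 + 8*x + 16

The characteristic polynomial is χ_A(x) = (x + 4)^4, so the eigenvalues are known. The minimal polynomial is
  m_A(x) = Π_λ (x − λ)^{k_λ}
where k_λ is the size of the *largest* Jordan block for λ (equivalently, the smallest k with (A − λI)^k v = 0 for every generalised eigenvector v of λ).

  λ = -4: largest Jordan block has size 2, contributing (x + 4)^2

So m_A(x) = (x + 4)^2 = x^2 + 8*x + 16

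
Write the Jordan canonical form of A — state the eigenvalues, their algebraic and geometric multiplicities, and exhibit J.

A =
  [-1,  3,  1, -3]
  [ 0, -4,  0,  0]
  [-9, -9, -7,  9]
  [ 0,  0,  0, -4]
J_2(-4) ⊕ J_1(-4) ⊕ J_1(-4)

The characteristic polynomial is
  det(x·I − A) = x^4 + 16*x^3 + 96*x^2 + 256*x + 256 = (x + 4)^4

Eigenvalues and multiplicities (the geometric multiplicity of λ is n − rank(A − λI), which equals the number of Jordan blocks for λ):
  λ = -4: algebraic multiplicity = 4, geometric multiplicity = 3

Determining the block sizes for each eigenvalue:
  λ = -4: 3 blocks summing to 4 forces exactly one block of size 2 and the rest size 1 → block sizes [2, 1, 1]

Assembling the blocks gives a Jordan form
J =
  [-4,  1,  0,  0]
  [ 0, -4,  0,  0]
  [ 0,  0, -4,  0]
  [ 0,  0,  0, -4]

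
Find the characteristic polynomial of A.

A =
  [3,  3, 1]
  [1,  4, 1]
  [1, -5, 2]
x^3 - 9*x^2 + 27*x - 27

Expanding det(x·I − A) (e.g. by cofactor expansion or by noting that A is similar to its Jordan form J, which has the same characteristic polynomial as A) gives
  χ_A(x) = x^3 - 9*x^2 + 27*x - 27
which factors as (x - 3)^3. The eigenvalues (with algebraic multiplicities) are λ = 3 with multiplicity 3.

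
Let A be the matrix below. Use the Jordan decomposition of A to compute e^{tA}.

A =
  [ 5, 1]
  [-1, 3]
e^{tA} =
  [t*exp(4*t) + exp(4*t), t*exp(4*t)]
  [-t*exp(4*t), -t*exp(4*t) + exp(4*t)]

Strategy: write A = P · J · P⁻¹ where J is a Jordan canonical form, so e^{tA} = P · e^{tJ} · P⁻¹, and e^{tJ} can be computed block-by-block.

A has Jordan form
J =
  [4, 1]
  [0, 4]
(up to reordering of blocks).

Per-block formulas:
  For a 2×2 Jordan block J_2(4): exp(t · J_2(4)) = e^(4t)·(I + t·N), where N is the 2×2 nilpotent shift.

After assembling e^{tJ} and conjugating by P, we get:

e^{tA} =
  [t*exp(4*t) + exp(4*t), t*exp(4*t)]
  [-t*exp(4*t), -t*exp(4*t) + exp(4*t)]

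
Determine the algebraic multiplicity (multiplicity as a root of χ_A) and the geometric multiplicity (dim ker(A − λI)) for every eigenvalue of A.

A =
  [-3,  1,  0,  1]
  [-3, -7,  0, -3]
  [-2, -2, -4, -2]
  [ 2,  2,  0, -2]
λ = -4: alg = 4, geom = 3

Step 1 — factor the characteristic polynomial to read off the algebraic multiplicities:
  χ_A(x) = (x + 4)^4

Step 2 — compute geometric multiplicities via the rank-nullity identity g(λ) = n − rank(A − λI):
  rank(A − (-4)·I) = 1, so dim ker(A − (-4)·I) = n − 1 = 3

Summary:
  λ = -4: algebraic multiplicity = 4, geometric multiplicity = 3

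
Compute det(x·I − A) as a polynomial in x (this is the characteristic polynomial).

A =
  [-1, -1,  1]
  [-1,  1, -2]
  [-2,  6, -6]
x^3 + 6*x^2 + 12*x + 8

Expanding det(x·I − A) (e.g. by cofactor expansion or by noting that A is similar to its Jordan form J, which has the same characteristic polynomial as A) gives
  χ_A(x) = x^3 + 6*x^2 + 12*x + 8
which factors as (x + 2)^3. The eigenvalues (with algebraic multiplicities) are λ = -2 with multiplicity 3.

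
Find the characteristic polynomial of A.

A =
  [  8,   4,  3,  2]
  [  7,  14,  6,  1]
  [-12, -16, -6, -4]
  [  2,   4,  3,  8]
x^4 - 24*x^3 + 216*x^2 - 864*x + 1296

Expanding det(x·I − A) (e.g. by cofactor expansion or by noting that A is similar to its Jordan form J, which has the same characteristic polynomial as A) gives
  χ_A(x) = x^4 - 24*x^3 + 216*x^2 - 864*x + 1296
which factors as (x - 6)^4. The eigenvalues (with algebraic multiplicities) are λ = 6 with multiplicity 4.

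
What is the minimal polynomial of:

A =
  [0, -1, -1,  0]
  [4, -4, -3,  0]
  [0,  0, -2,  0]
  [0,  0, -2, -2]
x^3 + 6*x^2 + 12*x + 8

The characteristic polynomial is χ_A(x) = (x + 2)^4, so the eigenvalues are known. The minimal polynomial is
  m_A(x) = Π_λ (x − λ)^{k_λ}
where k_λ is the size of the *largest* Jordan block for λ (equivalently, the smallest k with (A − λI)^k v = 0 for every generalised eigenvector v of λ).

  λ = -2: largest Jordan block has size 3, contributing (x + 2)^3

So m_A(x) = (x + 2)^3 = x^3 + 6*x^2 + 12*x + 8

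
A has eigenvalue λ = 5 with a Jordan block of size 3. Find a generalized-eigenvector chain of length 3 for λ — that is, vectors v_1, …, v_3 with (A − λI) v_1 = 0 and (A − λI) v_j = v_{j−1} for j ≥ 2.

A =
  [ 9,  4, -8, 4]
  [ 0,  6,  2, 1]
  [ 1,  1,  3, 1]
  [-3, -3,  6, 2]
A Jordan chain for λ = 5 of length 3:
v_1 = (-4, -1, -1, 3)ᵀ
v_2 = (4, 0, 1, -3)ᵀ
v_3 = (1, 0, 0, 0)ᵀ

Let N = A − (5)·I. We want v_3 with N^3 v_3 = 0 but N^2 v_3 ≠ 0; then v_{j-1} := N · v_j for j = 3, …, 2.

Pick v_3 = (1, 0, 0, 0)ᵀ.
Then v_2 = N · v_3 = (4, 0, 1, -3)ᵀ.
Then v_1 = N · v_2 = (-4, -1, -1, 3)ᵀ.

Sanity check: (A − (5)·I) v_1 = (0, 0, 0, 0)ᵀ = 0. ✓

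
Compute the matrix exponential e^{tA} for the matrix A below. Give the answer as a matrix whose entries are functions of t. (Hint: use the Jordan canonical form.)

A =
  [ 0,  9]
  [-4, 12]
e^{tA} =
  [-6*t*exp(6*t) + exp(6*t), 9*t*exp(6*t)]
  [-4*t*exp(6*t), 6*t*exp(6*t) + exp(6*t)]

Strategy: write A = P · J · P⁻¹ where J is a Jordan canonical form, so e^{tA} = P · e^{tJ} · P⁻¹, and e^{tJ} can be computed block-by-block.

A has Jordan form
J =
  [6, 1]
  [0, 6]
(up to reordering of blocks).

Per-block formulas:
  For a 2×2 Jordan block J_2(6): exp(t · J_2(6)) = e^(6t)·(I + t·N), where N is the 2×2 nilpotent shift.

After assembling e^{tJ} and conjugating by P, we get:

e^{tA} =
  [-6*t*exp(6*t) + exp(6*t), 9*t*exp(6*t)]
  [-4*t*exp(6*t), 6*t*exp(6*t) + exp(6*t)]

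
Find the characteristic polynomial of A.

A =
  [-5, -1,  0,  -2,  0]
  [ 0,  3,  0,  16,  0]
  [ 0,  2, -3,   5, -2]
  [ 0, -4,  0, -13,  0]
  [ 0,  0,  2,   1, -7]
x^5 + 25*x^4 + 250*x^3 + 1250*x^2 + 3125*x + 3125

Expanding det(x·I − A) (e.g. by cofactor expansion or by noting that A is similar to its Jordan form J, which has the same characteristic polynomial as A) gives
  χ_A(x) = x^5 + 25*x^4 + 250*x^3 + 1250*x^2 + 3125*x + 3125
which factors as (x + 5)^5. The eigenvalues (with algebraic multiplicities) are λ = -5 with multiplicity 5.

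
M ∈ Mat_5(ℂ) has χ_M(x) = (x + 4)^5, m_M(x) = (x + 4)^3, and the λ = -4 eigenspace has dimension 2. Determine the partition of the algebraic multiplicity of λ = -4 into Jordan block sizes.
Block sizes for λ = -4: [3, 2]

Step 1 — from the characteristic polynomial, algebraic multiplicity of λ = -4 is 5. From dim ker(M − (-4)·I) = 2, there are exactly 2 Jordan blocks for λ = -4.
Step 2 — from the minimal polynomial, the factor (x + 4)^3 tells us the largest block for λ = -4 has size 3.
Step 3 — with total size 5, 2 blocks, and largest block 3, the block sizes (in nonincreasing order) are [3, 2].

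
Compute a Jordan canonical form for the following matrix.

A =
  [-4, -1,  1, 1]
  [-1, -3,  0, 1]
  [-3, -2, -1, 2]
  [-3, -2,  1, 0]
J_3(-2) ⊕ J_1(-2)

The characteristic polynomial is
  det(x·I − A) = x^4 + 8*x^3 + 24*x^2 + 32*x + 16 = (x + 2)^4

Eigenvalues and multiplicities (the geometric multiplicity of λ is n − rank(A − λI), which equals the number of Jordan blocks for λ):
  λ = -2: algebraic multiplicity = 4, geometric multiplicity = 2

Determining the block sizes for each eigenvalue:
  λ = -2: with am = 4 and gm = 2, the partition is not yet determined (e.g. several partitions of 4 into 2 parts exist). Let N = A − (-2)·I. Computing rank(N^1) = 2, rank(N^2) = 1, rank(N^3) = 0; the number of blocks of size ≥ j is rank(N^{j−1}) − rank(N^j), giving [2, 1, 1]. So we have 1 block(s) of size 3, 1 block(s) of size 1 → block sizes [3, 1]

Assembling the blocks gives a Jordan form
J =
  [-2,  1,  0,  0]
  [ 0, -2,  1,  0]
  [ 0,  0, -2,  0]
  [ 0,  0,  0, -2]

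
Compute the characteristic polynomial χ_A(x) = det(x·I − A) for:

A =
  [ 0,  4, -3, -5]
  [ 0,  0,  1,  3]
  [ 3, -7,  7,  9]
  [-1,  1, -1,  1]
x^4 - 8*x^3 + 24*x^2 - 32*x + 16

Expanding det(x·I − A) (e.g. by cofactor expansion or by noting that A is similar to its Jordan form J, which has the same characteristic polynomial as A) gives
  χ_A(x) = x^4 - 8*x^3 + 24*x^2 - 32*x + 16
which factors as (x - 2)^4. The eigenvalues (with algebraic multiplicities) are λ = 2 with multiplicity 4.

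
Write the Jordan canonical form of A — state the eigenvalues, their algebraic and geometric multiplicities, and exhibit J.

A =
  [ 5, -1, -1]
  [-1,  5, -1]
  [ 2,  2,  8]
J_2(6) ⊕ J_1(6)

The characteristic polynomial is
  det(x·I − A) = x^3 - 18*x^2 + 108*x - 216 = (x - 6)^3

Eigenvalues and multiplicities (the geometric multiplicity of λ is n − rank(A − λI), which equals the number of Jordan blocks for λ):
  λ = 6: algebraic multiplicity = 3, geometric multiplicity = 2

Determining the block sizes for each eigenvalue:
  λ = 6: 2 blocks summing to 3 forces exactly one block of size 2 and the rest size 1 → block sizes [2, 1]

Assembling the blocks gives a Jordan form
J =
  [6, 1, 0]
  [0, 6, 0]
  [0, 0, 6]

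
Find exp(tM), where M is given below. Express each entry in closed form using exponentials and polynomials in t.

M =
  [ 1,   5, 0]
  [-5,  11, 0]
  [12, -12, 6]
e^{tM} =
  [-5*t*exp(6*t) + exp(6*t), 5*t*exp(6*t), 0]
  [-5*t*exp(6*t), 5*t*exp(6*t) + exp(6*t), 0]
  [12*t*exp(6*t), -12*t*exp(6*t), exp(6*t)]

Strategy: write M = P · J · P⁻¹ where J is a Jordan canonical form, so e^{tM} = P · e^{tJ} · P⁻¹, and e^{tJ} can be computed block-by-block.

M has Jordan form
J =
  [6, 1, 0]
  [0, 6, 0]
  [0, 0, 6]
(up to reordering of blocks).

Per-block formulas:
  For a 1×1 block at λ = 6: exp(t · [6]) = [e^(6t)].
  For a 2×2 Jordan block J_2(6): exp(t · J_2(6)) = e^(6t)·(I + t·N), where N is the 2×2 nilpotent shift.

After assembling e^{tJ} and conjugating by P, we get:

e^{tM} =
  [-5*t*exp(6*t) + exp(6*t), 5*t*exp(6*t), 0]
  [-5*t*exp(6*t), 5*t*exp(6*t) + exp(6*t), 0]
  [12*t*exp(6*t), -12*t*exp(6*t), exp(6*t)]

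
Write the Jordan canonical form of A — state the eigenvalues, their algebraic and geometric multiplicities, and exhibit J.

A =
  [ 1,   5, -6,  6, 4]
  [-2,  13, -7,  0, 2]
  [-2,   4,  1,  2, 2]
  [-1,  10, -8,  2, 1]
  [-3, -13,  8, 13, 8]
J_3(5) ⊕ J_2(5)

The characteristic polynomial is
  det(x·I − A) = x^5 - 25*x^4 + 250*x^3 - 1250*x^2 + 3125*x - 3125 = (x - 5)^5

Eigenvalues and multiplicities (the geometric multiplicity of λ is n − rank(A − λI), which equals the number of Jordan blocks for λ):
  λ = 5: algebraic multiplicity = 5, geometric multiplicity = 2

Determining the block sizes for each eigenvalue:
  λ = 5: with am = 5 and gm = 2, the partition is not yet determined (e.g. several partitions of 5 into 2 parts exist). Let N = A − (5)·I. Computing rank(N^1) = 3, rank(N^2) = 1, rank(N^3) = 0; the number of blocks of size ≥ j is rank(N^{j−1}) − rank(N^j), giving [2, 2, 1]. So we have 1 block(s) of size 3, 1 block(s) of size 2 → block sizes [3, 2]

Assembling the blocks gives a Jordan form
J =
  [5, 1, 0, 0, 0]
  [0, 5, 1, 0, 0]
  [0, 0, 5, 0, 0]
  [0, 0, 0, 5, 1]
  [0, 0, 0, 0, 5]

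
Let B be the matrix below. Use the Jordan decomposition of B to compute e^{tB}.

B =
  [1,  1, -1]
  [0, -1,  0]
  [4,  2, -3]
e^{tB} =
  [2*t*exp(-t) + exp(-t), t*exp(-t), -t*exp(-t)]
  [0, exp(-t), 0]
  [4*t*exp(-t), 2*t*exp(-t), -2*t*exp(-t) + exp(-t)]

Strategy: write B = P · J · P⁻¹ where J is a Jordan canonical form, so e^{tB} = P · e^{tJ} · P⁻¹, and e^{tJ} can be computed block-by-block.

B has Jordan form
J =
  [-1,  1,  0]
  [ 0, -1,  0]
  [ 0,  0, -1]
(up to reordering of blocks).

Per-block formulas:
  For a 1×1 block at λ = -1: exp(t · [-1]) = [e^(-1t)].
  For a 2×2 Jordan block J_2(-1): exp(t · J_2(-1)) = e^(-1t)·(I + t·N), where N is the 2×2 nilpotent shift.

After assembling e^{tJ} and conjugating by P, we get:

e^{tB} =
  [2*t*exp(-t) + exp(-t), t*exp(-t), -t*exp(-t)]
  [0, exp(-t), 0]
  [4*t*exp(-t), 2*t*exp(-t), -2*t*exp(-t) + exp(-t)]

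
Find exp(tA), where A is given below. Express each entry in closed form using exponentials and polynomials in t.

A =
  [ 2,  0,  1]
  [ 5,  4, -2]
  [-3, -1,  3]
e^{tA} =
  [-t^2*exp(3*t) - t*exp(3*t) + exp(3*t), -t^2*exp(3*t)/2, -t^2*exp(3*t)/2 + t*exp(3*t)]
  [3*t^2*exp(3*t) + 5*t*exp(3*t), 3*t^2*exp(3*t)/2 + t*exp(3*t) + exp(3*t), 3*t^2*exp(3*t)/2 - 2*t*exp(3*t)]
  [-t^2*exp(3*t) - 3*t*exp(3*t), -t^2*exp(3*t)/2 - t*exp(3*t), -t^2*exp(3*t)/2 + exp(3*t)]

Strategy: write A = P · J · P⁻¹ where J is a Jordan canonical form, so e^{tA} = P · e^{tJ} · P⁻¹, and e^{tJ} can be computed block-by-block.

A has Jordan form
J =
  [3, 1, 0]
  [0, 3, 1]
  [0, 0, 3]
(up to reordering of blocks).

Per-block formulas:
  For a 3×3 Jordan block J_3(3): exp(t · J_3(3)) = e^(3t)·(I + t·N + (t^2/2)·N^2), where N is the 3×3 nilpotent shift.

After assembling e^{tJ} and conjugating by P, we get:

e^{tA} =
  [-t^2*exp(3*t) - t*exp(3*t) + exp(3*t), -t^2*exp(3*t)/2, -t^2*exp(3*t)/2 + t*exp(3*t)]
  [3*t^2*exp(3*t) + 5*t*exp(3*t), 3*t^2*exp(3*t)/2 + t*exp(3*t) + exp(3*t), 3*t^2*exp(3*t)/2 - 2*t*exp(3*t)]
  [-t^2*exp(3*t) - 3*t*exp(3*t), -t^2*exp(3*t)/2 - t*exp(3*t), -t^2*exp(3*t)/2 + exp(3*t)]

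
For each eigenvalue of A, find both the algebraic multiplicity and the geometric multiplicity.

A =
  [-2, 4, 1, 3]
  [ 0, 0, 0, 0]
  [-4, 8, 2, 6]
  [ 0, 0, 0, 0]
λ = 0: alg = 4, geom = 3

Step 1 — factor the characteristic polynomial to read off the algebraic multiplicities:
  χ_A(x) = x^4

Step 2 — compute geometric multiplicities via the rank-nullity identity g(λ) = n − rank(A − λI):
  rank(A − (0)·I) = 1, so dim ker(A − (0)·I) = n − 1 = 3

Summary:
  λ = 0: algebraic multiplicity = 4, geometric multiplicity = 3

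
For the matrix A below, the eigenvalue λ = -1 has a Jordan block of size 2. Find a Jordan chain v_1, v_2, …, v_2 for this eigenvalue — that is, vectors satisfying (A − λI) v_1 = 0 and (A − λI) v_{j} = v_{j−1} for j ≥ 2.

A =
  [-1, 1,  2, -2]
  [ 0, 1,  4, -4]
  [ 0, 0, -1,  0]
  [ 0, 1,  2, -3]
A Jordan chain for λ = -1 of length 2:
v_1 = (1, 2, 0, 1)ᵀ
v_2 = (0, 1, 0, 0)ᵀ

Let N = A − (-1)·I. We want v_2 with N^2 v_2 = 0 but N^1 v_2 ≠ 0; then v_{j-1} := N · v_j for j = 2, …, 2.

Pick v_2 = (0, 1, 0, 0)ᵀ.
Then v_1 = N · v_2 = (1, 2, 0, 1)ᵀ.

Sanity check: (A − (-1)·I) v_1 = (0, 0, 0, 0)ᵀ = 0. ✓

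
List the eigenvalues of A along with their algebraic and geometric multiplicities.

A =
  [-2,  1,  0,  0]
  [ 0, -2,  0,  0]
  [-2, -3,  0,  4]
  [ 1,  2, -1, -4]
λ = -2: alg = 4, geom = 2

Step 1 — factor the characteristic polynomial to read off the algebraic multiplicities:
  χ_A(x) = (x + 2)^4

Step 2 — compute geometric multiplicities via the rank-nullity identity g(λ) = n − rank(A − λI):
  rank(A − (-2)·I) = 2, so dim ker(A − (-2)·I) = n − 2 = 2

Summary:
  λ = -2: algebraic multiplicity = 4, geometric multiplicity = 2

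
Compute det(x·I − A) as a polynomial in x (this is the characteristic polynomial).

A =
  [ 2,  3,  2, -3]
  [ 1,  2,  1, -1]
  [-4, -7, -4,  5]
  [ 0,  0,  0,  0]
x^4

Expanding det(x·I − A) (e.g. by cofactor expansion or by noting that A is similar to its Jordan form J, which has the same characteristic polynomial as A) gives
  χ_A(x) = x^4
which factors as x^4. The eigenvalues (with algebraic multiplicities) are λ = 0 with multiplicity 4.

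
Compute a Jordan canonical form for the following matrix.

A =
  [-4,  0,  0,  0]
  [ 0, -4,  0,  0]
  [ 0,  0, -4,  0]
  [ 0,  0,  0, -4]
J_1(-4) ⊕ J_1(-4) ⊕ J_1(-4) ⊕ J_1(-4)

The characteristic polynomial is
  det(x·I − A) = x^4 + 16*x^3 + 96*x^2 + 256*x + 256 = (x + 4)^4

Eigenvalues and multiplicities (the geometric multiplicity of λ is n − rank(A − λI), which equals the number of Jordan blocks for λ):
  λ = -4: algebraic multiplicity = 4, geometric multiplicity = 4

Determining the block sizes for each eigenvalue:
  λ = -4: gm = am = 4, so every block has size 1 → block sizes [1, 1, 1, 1]

Assembling the blocks gives a Jordan form
J =
  [-4,  0,  0,  0]
  [ 0, -4,  0,  0]
  [ 0,  0, -4,  0]
  [ 0,  0,  0, -4]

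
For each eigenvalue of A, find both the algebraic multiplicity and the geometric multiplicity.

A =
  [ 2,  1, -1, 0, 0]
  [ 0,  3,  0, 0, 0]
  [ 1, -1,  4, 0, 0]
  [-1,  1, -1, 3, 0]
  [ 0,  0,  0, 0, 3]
λ = 3: alg = 5, geom = 4

Step 1 — factor the characteristic polynomial to read off the algebraic multiplicities:
  χ_A(x) = (x - 3)^5

Step 2 — compute geometric multiplicities via the rank-nullity identity g(λ) = n − rank(A − λI):
  rank(A − (3)·I) = 1, so dim ker(A − (3)·I) = n − 1 = 4

Summary:
  λ = 3: algebraic multiplicity = 5, geometric multiplicity = 4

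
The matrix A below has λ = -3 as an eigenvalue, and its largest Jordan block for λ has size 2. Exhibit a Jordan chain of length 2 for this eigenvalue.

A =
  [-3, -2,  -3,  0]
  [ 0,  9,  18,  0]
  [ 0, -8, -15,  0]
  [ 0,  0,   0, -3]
A Jordan chain for λ = -3 of length 2:
v_1 = (-2, 12, -8, 0)ᵀ
v_2 = (0, 1, 0, 0)ᵀ

Let N = A − (-3)·I. We want v_2 with N^2 v_2 = 0 but N^1 v_2 ≠ 0; then v_{j-1} := N · v_j for j = 2, …, 2.

Pick v_2 = (0, 1, 0, 0)ᵀ.
Then v_1 = N · v_2 = (-2, 12, -8, 0)ᵀ.

Sanity check: (A − (-3)·I) v_1 = (0, 0, 0, 0)ᵀ = 0. ✓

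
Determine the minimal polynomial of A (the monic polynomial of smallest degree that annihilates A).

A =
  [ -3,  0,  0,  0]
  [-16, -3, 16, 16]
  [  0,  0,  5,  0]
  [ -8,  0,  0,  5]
x^2 - 2*x - 15

The characteristic polynomial is χ_A(x) = (x - 5)^2*(x + 3)^2, so the eigenvalues are known. The minimal polynomial is
  m_A(x) = Π_λ (x − λ)^{k_λ}
where k_λ is the size of the *largest* Jordan block for λ (equivalently, the smallest k with (A − λI)^k v = 0 for every generalised eigenvector v of λ).

  λ = -3: largest Jordan block has size 1, contributing (x + 3)
  λ = 5: largest Jordan block has size 1, contributing (x − 5)

So m_A(x) = (x - 5)*(x + 3) = x^2 - 2*x - 15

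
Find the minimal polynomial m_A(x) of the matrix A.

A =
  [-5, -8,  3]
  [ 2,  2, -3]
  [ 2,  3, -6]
x^3 + 9*x^2 + 27*x + 27

The characteristic polynomial is χ_A(x) = (x + 3)^3, so the eigenvalues are known. The minimal polynomial is
  m_A(x) = Π_λ (x − λ)^{k_λ}
where k_λ is the size of the *largest* Jordan block for λ (equivalently, the smallest k with (A − λI)^k v = 0 for every generalised eigenvector v of λ).

  λ = -3: largest Jordan block has size 3, contributing (x + 3)^3

So m_A(x) = (x + 3)^3 = x^3 + 9*x^2 + 27*x + 27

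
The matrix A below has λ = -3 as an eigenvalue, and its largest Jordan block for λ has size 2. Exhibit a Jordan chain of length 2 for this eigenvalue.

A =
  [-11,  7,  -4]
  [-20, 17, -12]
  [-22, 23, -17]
A Jordan chain for λ = -3 of length 2:
v_1 = (5, 20, 25)ᵀ
v_2 = (2, 3, 0)ᵀ

Let N = A − (-3)·I. We want v_2 with N^2 v_2 = 0 but N^1 v_2 ≠ 0; then v_{j-1} := N · v_j for j = 2, …, 2.

Pick v_2 = (2, 3, 0)ᵀ.
Then v_1 = N · v_2 = (5, 20, 25)ᵀ.

Sanity check: (A − (-3)·I) v_1 = (0, 0, 0)ᵀ = 0. ✓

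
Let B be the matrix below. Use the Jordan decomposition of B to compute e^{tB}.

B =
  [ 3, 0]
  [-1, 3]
e^{tB} =
  [exp(3*t), 0]
  [-t*exp(3*t), exp(3*t)]

Strategy: write B = P · J · P⁻¹ where J is a Jordan canonical form, so e^{tB} = P · e^{tJ} · P⁻¹, and e^{tJ} can be computed block-by-block.

B has Jordan form
J =
  [3, 1]
  [0, 3]
(up to reordering of blocks).

Per-block formulas:
  For a 2×2 Jordan block J_2(3): exp(t · J_2(3)) = e^(3t)·(I + t·N), where N is the 2×2 nilpotent shift.

After assembling e^{tJ} and conjugating by P, we get:

e^{tB} =
  [exp(3*t), 0]
  [-t*exp(3*t), exp(3*t)]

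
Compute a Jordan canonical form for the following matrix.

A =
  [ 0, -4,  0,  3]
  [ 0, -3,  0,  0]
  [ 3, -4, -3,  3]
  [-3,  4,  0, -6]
J_2(-3) ⊕ J_1(-3) ⊕ J_1(-3)

The characteristic polynomial is
  det(x·I − A) = x^4 + 12*x^3 + 54*x^2 + 108*x + 81 = (x + 3)^4

Eigenvalues and multiplicities (the geometric multiplicity of λ is n − rank(A − λI), which equals the number of Jordan blocks for λ):
  λ = -3: algebraic multiplicity = 4, geometric multiplicity = 3

Determining the block sizes for each eigenvalue:
  λ = -3: 3 blocks summing to 4 forces exactly one block of size 2 and the rest size 1 → block sizes [2, 1, 1]

Assembling the blocks gives a Jordan form
J =
  [-3,  1,  0,  0]
  [ 0, -3,  0,  0]
  [ 0,  0, -3,  0]
  [ 0,  0,  0, -3]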